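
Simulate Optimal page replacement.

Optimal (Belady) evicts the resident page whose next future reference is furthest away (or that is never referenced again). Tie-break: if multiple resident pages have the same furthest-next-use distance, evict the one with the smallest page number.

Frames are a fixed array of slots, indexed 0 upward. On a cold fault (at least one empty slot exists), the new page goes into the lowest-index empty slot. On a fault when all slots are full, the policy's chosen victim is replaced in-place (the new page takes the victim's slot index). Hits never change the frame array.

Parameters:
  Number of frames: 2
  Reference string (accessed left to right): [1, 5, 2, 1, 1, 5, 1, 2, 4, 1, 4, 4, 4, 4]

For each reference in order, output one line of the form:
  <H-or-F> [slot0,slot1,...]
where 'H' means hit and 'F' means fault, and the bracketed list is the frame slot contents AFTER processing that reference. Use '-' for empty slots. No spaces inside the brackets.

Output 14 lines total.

F [1,-]
F [1,5]
F [1,2]
H [1,2]
H [1,2]
F [1,5]
H [1,5]
F [1,2]
F [1,4]
H [1,4]
H [1,4]
H [1,4]
H [1,4]
H [1,4]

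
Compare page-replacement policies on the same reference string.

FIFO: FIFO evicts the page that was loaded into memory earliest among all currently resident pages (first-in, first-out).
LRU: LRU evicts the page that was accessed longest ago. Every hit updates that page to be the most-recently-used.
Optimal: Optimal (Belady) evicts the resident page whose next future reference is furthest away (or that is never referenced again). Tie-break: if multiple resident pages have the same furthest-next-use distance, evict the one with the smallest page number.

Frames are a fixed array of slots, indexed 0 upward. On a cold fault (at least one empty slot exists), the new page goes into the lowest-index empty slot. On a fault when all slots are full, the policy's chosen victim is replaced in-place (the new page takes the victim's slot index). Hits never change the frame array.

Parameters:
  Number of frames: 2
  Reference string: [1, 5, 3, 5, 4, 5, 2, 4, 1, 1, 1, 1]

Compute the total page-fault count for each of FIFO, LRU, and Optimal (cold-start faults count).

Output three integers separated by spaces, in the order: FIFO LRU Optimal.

--- FIFO ---
  step 0: ref 1 -> FAULT, frames=[1,-] (faults so far: 1)
  step 1: ref 5 -> FAULT, frames=[1,5] (faults so far: 2)
  step 2: ref 3 -> FAULT, evict 1, frames=[3,5] (faults so far: 3)
  step 3: ref 5 -> HIT, frames=[3,5] (faults so far: 3)
  step 4: ref 4 -> FAULT, evict 5, frames=[3,4] (faults so far: 4)
  step 5: ref 5 -> FAULT, evict 3, frames=[5,4] (faults so far: 5)
  step 6: ref 2 -> FAULT, evict 4, frames=[5,2] (faults so far: 6)
  step 7: ref 4 -> FAULT, evict 5, frames=[4,2] (faults so far: 7)
  step 8: ref 1 -> FAULT, evict 2, frames=[4,1] (faults so far: 8)
  step 9: ref 1 -> HIT, frames=[4,1] (faults so far: 8)
  step 10: ref 1 -> HIT, frames=[4,1] (faults so far: 8)
  step 11: ref 1 -> HIT, frames=[4,1] (faults so far: 8)
  FIFO total faults: 8
--- LRU ---
  step 0: ref 1 -> FAULT, frames=[1,-] (faults so far: 1)
  step 1: ref 5 -> FAULT, frames=[1,5] (faults so far: 2)
  step 2: ref 3 -> FAULT, evict 1, frames=[3,5] (faults so far: 3)
  step 3: ref 5 -> HIT, frames=[3,5] (faults so far: 3)
  step 4: ref 4 -> FAULT, evict 3, frames=[4,5] (faults so far: 4)
  step 5: ref 5 -> HIT, frames=[4,5] (faults so far: 4)
  step 6: ref 2 -> FAULT, evict 4, frames=[2,5] (faults so far: 5)
  step 7: ref 4 -> FAULT, evict 5, frames=[2,4] (faults so far: 6)
  step 8: ref 1 -> FAULT, evict 2, frames=[1,4] (faults so far: 7)
  step 9: ref 1 -> HIT, frames=[1,4] (faults so far: 7)
  step 10: ref 1 -> HIT, frames=[1,4] (faults so far: 7)
  step 11: ref 1 -> HIT, frames=[1,4] (faults so far: 7)
  LRU total faults: 7
--- Optimal ---
  step 0: ref 1 -> FAULT, frames=[1,-] (faults so far: 1)
  step 1: ref 5 -> FAULT, frames=[1,5] (faults so far: 2)
  step 2: ref 3 -> FAULT, evict 1, frames=[3,5] (faults so far: 3)
  step 3: ref 5 -> HIT, frames=[3,5] (faults so far: 3)
  step 4: ref 4 -> FAULT, evict 3, frames=[4,5] (faults so far: 4)
  step 5: ref 5 -> HIT, frames=[4,5] (faults so far: 4)
  step 6: ref 2 -> FAULT, evict 5, frames=[4,2] (faults so far: 5)
  step 7: ref 4 -> HIT, frames=[4,2] (faults so far: 5)
  step 8: ref 1 -> FAULT, evict 2, frames=[4,1] (faults so far: 6)
  step 9: ref 1 -> HIT, frames=[4,1] (faults so far: 6)
  step 10: ref 1 -> HIT, frames=[4,1] (faults so far: 6)
  step 11: ref 1 -> HIT, frames=[4,1] (faults so far: 6)
  Optimal total faults: 6

Answer: 8 7 6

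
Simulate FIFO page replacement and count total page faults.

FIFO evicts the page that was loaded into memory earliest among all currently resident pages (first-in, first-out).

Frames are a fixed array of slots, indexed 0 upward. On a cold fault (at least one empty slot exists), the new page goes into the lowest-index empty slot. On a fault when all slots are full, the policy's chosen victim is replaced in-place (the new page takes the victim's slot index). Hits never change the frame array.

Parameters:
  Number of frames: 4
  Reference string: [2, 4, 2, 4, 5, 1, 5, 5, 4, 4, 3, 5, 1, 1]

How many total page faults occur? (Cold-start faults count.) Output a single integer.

Step 0: ref 2 → FAULT, frames=[2,-,-,-]
Step 1: ref 4 → FAULT, frames=[2,4,-,-]
Step 2: ref 2 → HIT, frames=[2,4,-,-]
Step 3: ref 4 → HIT, frames=[2,4,-,-]
Step 4: ref 5 → FAULT, frames=[2,4,5,-]
Step 5: ref 1 → FAULT, frames=[2,4,5,1]
Step 6: ref 5 → HIT, frames=[2,4,5,1]
Step 7: ref 5 → HIT, frames=[2,4,5,1]
Step 8: ref 4 → HIT, frames=[2,4,5,1]
Step 9: ref 4 → HIT, frames=[2,4,5,1]
Step 10: ref 3 → FAULT (evict 2), frames=[3,4,5,1]
Step 11: ref 5 → HIT, frames=[3,4,5,1]
Step 12: ref 1 → HIT, frames=[3,4,5,1]
Step 13: ref 1 → HIT, frames=[3,4,5,1]
Total faults: 5

Answer: 5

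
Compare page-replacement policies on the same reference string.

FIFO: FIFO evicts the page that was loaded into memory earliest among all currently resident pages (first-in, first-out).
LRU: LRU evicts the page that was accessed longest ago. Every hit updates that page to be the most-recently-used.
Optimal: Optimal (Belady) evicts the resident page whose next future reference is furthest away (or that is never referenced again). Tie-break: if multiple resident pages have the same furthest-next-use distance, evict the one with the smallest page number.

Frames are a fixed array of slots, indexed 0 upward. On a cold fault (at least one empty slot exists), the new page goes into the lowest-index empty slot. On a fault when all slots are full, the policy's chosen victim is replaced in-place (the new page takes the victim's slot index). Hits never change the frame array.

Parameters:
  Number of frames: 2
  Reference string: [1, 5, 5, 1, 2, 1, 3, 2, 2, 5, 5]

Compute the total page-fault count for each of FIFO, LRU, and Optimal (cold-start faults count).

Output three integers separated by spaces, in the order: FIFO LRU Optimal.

--- FIFO ---
  step 0: ref 1 -> FAULT, frames=[1,-] (faults so far: 1)
  step 1: ref 5 -> FAULT, frames=[1,5] (faults so far: 2)
  step 2: ref 5 -> HIT, frames=[1,5] (faults so far: 2)
  step 3: ref 1 -> HIT, frames=[1,5] (faults so far: 2)
  step 4: ref 2 -> FAULT, evict 1, frames=[2,5] (faults so far: 3)
  step 5: ref 1 -> FAULT, evict 5, frames=[2,1] (faults so far: 4)
  step 6: ref 3 -> FAULT, evict 2, frames=[3,1] (faults so far: 5)
  step 7: ref 2 -> FAULT, evict 1, frames=[3,2] (faults so far: 6)
  step 8: ref 2 -> HIT, frames=[3,2] (faults so far: 6)
  step 9: ref 5 -> FAULT, evict 3, frames=[5,2] (faults so far: 7)
  step 10: ref 5 -> HIT, frames=[5,2] (faults so far: 7)
  FIFO total faults: 7
--- LRU ---
  step 0: ref 1 -> FAULT, frames=[1,-] (faults so far: 1)
  step 1: ref 5 -> FAULT, frames=[1,5] (faults so far: 2)
  step 2: ref 5 -> HIT, frames=[1,5] (faults so far: 2)
  step 3: ref 1 -> HIT, frames=[1,5] (faults so far: 2)
  step 4: ref 2 -> FAULT, evict 5, frames=[1,2] (faults so far: 3)
  step 5: ref 1 -> HIT, frames=[1,2] (faults so far: 3)
  step 6: ref 3 -> FAULT, evict 2, frames=[1,3] (faults so far: 4)
  step 7: ref 2 -> FAULT, evict 1, frames=[2,3] (faults so far: 5)
  step 8: ref 2 -> HIT, frames=[2,3] (faults so far: 5)
  step 9: ref 5 -> FAULT, evict 3, frames=[2,5] (faults so far: 6)
  step 10: ref 5 -> HIT, frames=[2,5] (faults so far: 6)
  LRU total faults: 6
--- Optimal ---
  step 0: ref 1 -> FAULT, frames=[1,-] (faults so far: 1)
  step 1: ref 5 -> FAULT, frames=[1,5] (faults so far: 2)
  step 2: ref 5 -> HIT, frames=[1,5] (faults so far: 2)
  step 3: ref 1 -> HIT, frames=[1,5] (faults so far: 2)
  step 4: ref 2 -> FAULT, evict 5, frames=[1,2] (faults so far: 3)
  step 5: ref 1 -> HIT, frames=[1,2] (faults so far: 3)
  step 6: ref 3 -> FAULT, evict 1, frames=[3,2] (faults so far: 4)
  step 7: ref 2 -> HIT, frames=[3,2] (faults so far: 4)
  step 8: ref 2 -> HIT, frames=[3,2] (faults so far: 4)
  step 9: ref 5 -> FAULT, evict 2, frames=[3,5] (faults so far: 5)
  step 10: ref 5 -> HIT, frames=[3,5] (faults so far: 5)
  Optimal total faults: 5

Answer: 7 6 5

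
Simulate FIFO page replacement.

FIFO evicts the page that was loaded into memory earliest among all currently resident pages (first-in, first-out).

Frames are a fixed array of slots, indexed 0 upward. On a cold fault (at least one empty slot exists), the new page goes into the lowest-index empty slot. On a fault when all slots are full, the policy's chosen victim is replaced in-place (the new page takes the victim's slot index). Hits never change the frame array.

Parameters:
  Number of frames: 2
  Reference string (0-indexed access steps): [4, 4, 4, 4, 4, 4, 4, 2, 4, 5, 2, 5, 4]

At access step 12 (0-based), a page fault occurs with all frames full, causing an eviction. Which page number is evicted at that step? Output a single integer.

Answer: 2

Derivation:
Step 0: ref 4 -> FAULT, frames=[4,-]
Step 1: ref 4 -> HIT, frames=[4,-]
Step 2: ref 4 -> HIT, frames=[4,-]
Step 3: ref 4 -> HIT, frames=[4,-]
Step 4: ref 4 -> HIT, frames=[4,-]
Step 5: ref 4 -> HIT, frames=[4,-]
Step 6: ref 4 -> HIT, frames=[4,-]
Step 7: ref 2 -> FAULT, frames=[4,2]
Step 8: ref 4 -> HIT, frames=[4,2]
Step 9: ref 5 -> FAULT, evict 4, frames=[5,2]
Step 10: ref 2 -> HIT, frames=[5,2]
Step 11: ref 5 -> HIT, frames=[5,2]
Step 12: ref 4 -> FAULT, evict 2, frames=[5,4]
At step 12: evicted page 2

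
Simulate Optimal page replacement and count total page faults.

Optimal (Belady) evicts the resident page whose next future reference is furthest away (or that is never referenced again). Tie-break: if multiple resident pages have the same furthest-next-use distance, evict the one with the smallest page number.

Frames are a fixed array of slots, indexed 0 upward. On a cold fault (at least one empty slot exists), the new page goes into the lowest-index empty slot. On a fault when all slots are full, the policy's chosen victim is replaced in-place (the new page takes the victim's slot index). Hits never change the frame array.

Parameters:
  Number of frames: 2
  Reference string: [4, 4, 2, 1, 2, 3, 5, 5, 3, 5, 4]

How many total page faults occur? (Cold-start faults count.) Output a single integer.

Step 0: ref 4 → FAULT, frames=[4,-]
Step 1: ref 4 → HIT, frames=[4,-]
Step 2: ref 2 → FAULT, frames=[4,2]
Step 3: ref 1 → FAULT (evict 4), frames=[1,2]
Step 4: ref 2 → HIT, frames=[1,2]
Step 5: ref 3 → FAULT (evict 1), frames=[3,2]
Step 6: ref 5 → FAULT (evict 2), frames=[3,5]
Step 7: ref 5 → HIT, frames=[3,5]
Step 8: ref 3 → HIT, frames=[3,5]
Step 9: ref 5 → HIT, frames=[3,5]
Step 10: ref 4 → FAULT (evict 3), frames=[4,5]
Total faults: 6

Answer: 6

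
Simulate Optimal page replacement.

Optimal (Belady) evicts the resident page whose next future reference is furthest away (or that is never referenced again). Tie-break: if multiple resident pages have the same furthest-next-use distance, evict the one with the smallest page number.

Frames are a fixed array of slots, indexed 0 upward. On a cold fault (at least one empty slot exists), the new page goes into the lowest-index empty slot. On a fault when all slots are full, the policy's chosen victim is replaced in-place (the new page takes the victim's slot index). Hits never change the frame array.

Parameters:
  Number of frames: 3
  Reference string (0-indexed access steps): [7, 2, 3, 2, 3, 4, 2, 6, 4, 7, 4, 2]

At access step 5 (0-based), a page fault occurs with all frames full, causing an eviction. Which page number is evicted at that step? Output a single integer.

Answer: 3

Derivation:
Step 0: ref 7 -> FAULT, frames=[7,-,-]
Step 1: ref 2 -> FAULT, frames=[7,2,-]
Step 2: ref 3 -> FAULT, frames=[7,2,3]
Step 3: ref 2 -> HIT, frames=[7,2,3]
Step 4: ref 3 -> HIT, frames=[7,2,3]
Step 5: ref 4 -> FAULT, evict 3, frames=[7,2,4]
At step 5: evicted page 3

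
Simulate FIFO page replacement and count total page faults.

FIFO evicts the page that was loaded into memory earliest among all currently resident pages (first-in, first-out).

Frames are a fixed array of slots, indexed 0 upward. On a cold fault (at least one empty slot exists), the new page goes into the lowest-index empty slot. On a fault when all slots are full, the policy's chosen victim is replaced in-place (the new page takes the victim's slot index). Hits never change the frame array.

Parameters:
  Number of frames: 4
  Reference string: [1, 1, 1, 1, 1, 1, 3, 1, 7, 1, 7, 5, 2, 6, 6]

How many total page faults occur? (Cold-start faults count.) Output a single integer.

Answer: 6

Derivation:
Step 0: ref 1 → FAULT, frames=[1,-,-,-]
Step 1: ref 1 → HIT, frames=[1,-,-,-]
Step 2: ref 1 → HIT, frames=[1,-,-,-]
Step 3: ref 1 → HIT, frames=[1,-,-,-]
Step 4: ref 1 → HIT, frames=[1,-,-,-]
Step 5: ref 1 → HIT, frames=[1,-,-,-]
Step 6: ref 3 → FAULT, frames=[1,3,-,-]
Step 7: ref 1 → HIT, frames=[1,3,-,-]
Step 8: ref 7 → FAULT, frames=[1,3,7,-]
Step 9: ref 1 → HIT, frames=[1,3,7,-]
Step 10: ref 7 → HIT, frames=[1,3,7,-]
Step 11: ref 5 → FAULT, frames=[1,3,7,5]
Step 12: ref 2 → FAULT (evict 1), frames=[2,3,7,5]
Step 13: ref 6 → FAULT (evict 3), frames=[2,6,7,5]
Step 14: ref 6 → HIT, frames=[2,6,7,5]
Total faults: 6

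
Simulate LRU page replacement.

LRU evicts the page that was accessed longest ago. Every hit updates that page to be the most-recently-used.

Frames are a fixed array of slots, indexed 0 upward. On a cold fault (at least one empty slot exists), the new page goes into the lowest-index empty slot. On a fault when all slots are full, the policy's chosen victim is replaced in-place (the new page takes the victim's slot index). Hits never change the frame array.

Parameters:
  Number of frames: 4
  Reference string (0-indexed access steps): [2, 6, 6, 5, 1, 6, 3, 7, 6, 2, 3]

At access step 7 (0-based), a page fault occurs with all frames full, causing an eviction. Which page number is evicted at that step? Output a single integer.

Step 0: ref 2 -> FAULT, frames=[2,-,-,-]
Step 1: ref 6 -> FAULT, frames=[2,6,-,-]
Step 2: ref 6 -> HIT, frames=[2,6,-,-]
Step 3: ref 5 -> FAULT, frames=[2,6,5,-]
Step 4: ref 1 -> FAULT, frames=[2,6,5,1]
Step 5: ref 6 -> HIT, frames=[2,6,5,1]
Step 6: ref 3 -> FAULT, evict 2, frames=[3,6,5,1]
Step 7: ref 7 -> FAULT, evict 5, frames=[3,6,7,1]
At step 7: evicted page 5

Answer: 5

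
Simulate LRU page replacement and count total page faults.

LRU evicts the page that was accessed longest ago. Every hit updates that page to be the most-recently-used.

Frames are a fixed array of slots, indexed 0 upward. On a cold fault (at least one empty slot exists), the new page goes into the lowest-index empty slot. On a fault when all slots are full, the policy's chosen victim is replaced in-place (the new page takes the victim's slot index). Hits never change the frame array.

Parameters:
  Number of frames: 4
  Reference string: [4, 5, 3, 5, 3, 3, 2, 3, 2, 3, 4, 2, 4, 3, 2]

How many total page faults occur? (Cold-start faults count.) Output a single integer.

Step 0: ref 4 → FAULT, frames=[4,-,-,-]
Step 1: ref 5 → FAULT, frames=[4,5,-,-]
Step 2: ref 3 → FAULT, frames=[4,5,3,-]
Step 3: ref 5 → HIT, frames=[4,5,3,-]
Step 4: ref 3 → HIT, frames=[4,5,3,-]
Step 5: ref 3 → HIT, frames=[4,5,3,-]
Step 6: ref 2 → FAULT, frames=[4,5,3,2]
Step 7: ref 3 → HIT, frames=[4,5,3,2]
Step 8: ref 2 → HIT, frames=[4,5,3,2]
Step 9: ref 3 → HIT, frames=[4,5,3,2]
Step 10: ref 4 → HIT, frames=[4,5,3,2]
Step 11: ref 2 → HIT, frames=[4,5,3,2]
Step 12: ref 4 → HIT, frames=[4,5,3,2]
Step 13: ref 3 → HIT, frames=[4,5,3,2]
Step 14: ref 2 → HIT, frames=[4,5,3,2]
Total faults: 4

Answer: 4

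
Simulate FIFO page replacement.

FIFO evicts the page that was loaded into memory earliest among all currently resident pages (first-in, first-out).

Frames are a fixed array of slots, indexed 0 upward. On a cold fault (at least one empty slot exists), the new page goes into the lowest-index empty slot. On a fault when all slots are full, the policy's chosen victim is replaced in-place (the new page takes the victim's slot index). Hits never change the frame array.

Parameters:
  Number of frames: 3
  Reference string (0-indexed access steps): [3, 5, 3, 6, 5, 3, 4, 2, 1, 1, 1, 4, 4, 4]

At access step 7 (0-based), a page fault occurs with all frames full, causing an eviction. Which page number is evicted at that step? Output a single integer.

Answer: 5

Derivation:
Step 0: ref 3 -> FAULT, frames=[3,-,-]
Step 1: ref 5 -> FAULT, frames=[3,5,-]
Step 2: ref 3 -> HIT, frames=[3,5,-]
Step 3: ref 6 -> FAULT, frames=[3,5,6]
Step 4: ref 5 -> HIT, frames=[3,5,6]
Step 5: ref 3 -> HIT, frames=[3,5,6]
Step 6: ref 4 -> FAULT, evict 3, frames=[4,5,6]
Step 7: ref 2 -> FAULT, evict 5, frames=[4,2,6]
At step 7: evicted page 5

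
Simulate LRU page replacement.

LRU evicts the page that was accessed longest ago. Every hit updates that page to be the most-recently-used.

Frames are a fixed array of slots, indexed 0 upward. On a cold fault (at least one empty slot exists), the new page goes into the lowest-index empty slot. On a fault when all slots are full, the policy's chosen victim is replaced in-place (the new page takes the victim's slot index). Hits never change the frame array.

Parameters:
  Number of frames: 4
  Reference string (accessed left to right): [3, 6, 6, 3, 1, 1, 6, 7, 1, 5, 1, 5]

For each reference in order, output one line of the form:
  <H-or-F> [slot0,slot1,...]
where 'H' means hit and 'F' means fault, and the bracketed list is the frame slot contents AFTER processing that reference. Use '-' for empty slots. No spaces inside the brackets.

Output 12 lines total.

F [3,-,-,-]
F [3,6,-,-]
H [3,6,-,-]
H [3,6,-,-]
F [3,6,1,-]
H [3,6,1,-]
H [3,6,1,-]
F [3,6,1,7]
H [3,6,1,7]
F [5,6,1,7]
H [5,6,1,7]
H [5,6,1,7]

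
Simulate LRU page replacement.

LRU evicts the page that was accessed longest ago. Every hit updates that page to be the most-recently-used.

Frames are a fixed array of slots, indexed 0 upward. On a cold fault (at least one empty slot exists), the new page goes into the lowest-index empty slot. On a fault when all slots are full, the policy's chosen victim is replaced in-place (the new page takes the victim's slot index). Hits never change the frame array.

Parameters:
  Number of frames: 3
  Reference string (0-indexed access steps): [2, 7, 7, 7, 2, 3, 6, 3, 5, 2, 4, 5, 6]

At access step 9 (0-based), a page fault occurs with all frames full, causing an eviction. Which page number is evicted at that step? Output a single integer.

Step 0: ref 2 -> FAULT, frames=[2,-,-]
Step 1: ref 7 -> FAULT, frames=[2,7,-]
Step 2: ref 7 -> HIT, frames=[2,7,-]
Step 3: ref 7 -> HIT, frames=[2,7,-]
Step 4: ref 2 -> HIT, frames=[2,7,-]
Step 5: ref 3 -> FAULT, frames=[2,7,3]
Step 6: ref 6 -> FAULT, evict 7, frames=[2,6,3]
Step 7: ref 3 -> HIT, frames=[2,6,3]
Step 8: ref 5 -> FAULT, evict 2, frames=[5,6,3]
Step 9: ref 2 -> FAULT, evict 6, frames=[5,2,3]
At step 9: evicted page 6

Answer: 6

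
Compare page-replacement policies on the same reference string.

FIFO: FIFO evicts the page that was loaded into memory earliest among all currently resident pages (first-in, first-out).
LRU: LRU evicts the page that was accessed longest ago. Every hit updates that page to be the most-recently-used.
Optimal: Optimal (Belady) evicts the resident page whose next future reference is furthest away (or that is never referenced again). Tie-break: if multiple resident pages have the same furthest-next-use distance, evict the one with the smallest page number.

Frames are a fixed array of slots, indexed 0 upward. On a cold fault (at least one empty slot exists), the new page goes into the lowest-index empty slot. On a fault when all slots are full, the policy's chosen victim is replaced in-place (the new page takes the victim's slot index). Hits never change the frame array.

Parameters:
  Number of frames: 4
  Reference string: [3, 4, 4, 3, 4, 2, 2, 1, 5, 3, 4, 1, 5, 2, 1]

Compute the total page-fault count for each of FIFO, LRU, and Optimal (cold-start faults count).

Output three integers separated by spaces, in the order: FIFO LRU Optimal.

--- FIFO ---
  step 0: ref 3 -> FAULT, frames=[3,-,-,-] (faults so far: 1)
  step 1: ref 4 -> FAULT, frames=[3,4,-,-] (faults so far: 2)
  step 2: ref 4 -> HIT, frames=[3,4,-,-] (faults so far: 2)
  step 3: ref 3 -> HIT, frames=[3,4,-,-] (faults so far: 2)
  step 4: ref 4 -> HIT, frames=[3,4,-,-] (faults so far: 2)
  step 5: ref 2 -> FAULT, frames=[3,4,2,-] (faults so far: 3)
  step 6: ref 2 -> HIT, frames=[3,4,2,-] (faults so far: 3)
  step 7: ref 1 -> FAULT, frames=[3,4,2,1] (faults so far: 4)
  step 8: ref 5 -> FAULT, evict 3, frames=[5,4,2,1] (faults so far: 5)
  step 9: ref 3 -> FAULT, evict 4, frames=[5,3,2,1] (faults so far: 6)
  step 10: ref 4 -> FAULT, evict 2, frames=[5,3,4,1] (faults so far: 7)
  step 11: ref 1 -> HIT, frames=[5,3,4,1] (faults so far: 7)
  step 12: ref 5 -> HIT, frames=[5,3,4,1] (faults so far: 7)
  step 13: ref 2 -> FAULT, evict 1, frames=[5,3,4,2] (faults so far: 8)
  step 14: ref 1 -> FAULT, evict 5, frames=[1,3,4,2] (faults so far: 9)
  FIFO total faults: 9
--- LRU ---
  step 0: ref 3 -> FAULT, frames=[3,-,-,-] (faults so far: 1)
  step 1: ref 4 -> FAULT, frames=[3,4,-,-] (faults so far: 2)
  step 2: ref 4 -> HIT, frames=[3,4,-,-] (faults so far: 2)
  step 3: ref 3 -> HIT, frames=[3,4,-,-] (faults so far: 2)
  step 4: ref 4 -> HIT, frames=[3,4,-,-] (faults so far: 2)
  step 5: ref 2 -> FAULT, frames=[3,4,2,-] (faults so far: 3)
  step 6: ref 2 -> HIT, frames=[3,4,2,-] (faults so far: 3)
  step 7: ref 1 -> FAULT, frames=[3,4,2,1] (faults so far: 4)
  step 8: ref 5 -> FAULT, evict 3, frames=[5,4,2,1] (faults so far: 5)
  step 9: ref 3 -> FAULT, evict 4, frames=[5,3,2,1] (faults so far: 6)
  step 10: ref 4 -> FAULT, evict 2, frames=[5,3,4,1] (faults so far: 7)
  step 11: ref 1 -> HIT, frames=[5,3,4,1] (faults so far: 7)
  step 12: ref 5 -> HIT, frames=[5,3,4,1] (faults so far: 7)
  step 13: ref 2 -> FAULT, evict 3, frames=[5,2,4,1] (faults so far: 8)
  step 14: ref 1 -> HIT, frames=[5,2,4,1] (faults so far: 8)
  LRU total faults: 8
--- Optimal ---
  step 0: ref 3 -> FAULT, frames=[3,-,-,-] (faults so far: 1)
  step 1: ref 4 -> FAULT, frames=[3,4,-,-] (faults so far: 2)
  step 2: ref 4 -> HIT, frames=[3,4,-,-] (faults so far: 2)
  step 3: ref 3 -> HIT, frames=[3,4,-,-] (faults so far: 2)
  step 4: ref 4 -> HIT, frames=[3,4,-,-] (faults so far: 2)
  step 5: ref 2 -> FAULT, frames=[3,4,2,-] (faults so far: 3)
  step 6: ref 2 -> HIT, frames=[3,4,2,-] (faults so far: 3)
  step 7: ref 1 -> FAULT, frames=[3,4,2,1] (faults so far: 4)
  step 8: ref 5 -> FAULT, evict 2, frames=[3,4,5,1] (faults so far: 5)
  step 9: ref 3 -> HIT, frames=[3,4,5,1] (faults so far: 5)
  step 10: ref 4 -> HIT, frames=[3,4,5,1] (faults so far: 5)
  step 11: ref 1 -> HIT, frames=[3,4,5,1] (faults so far: 5)
  step 12: ref 5 -> HIT, frames=[3,4,5,1] (faults so far: 5)
  step 13: ref 2 -> FAULT, evict 3, frames=[2,4,5,1] (faults so far: 6)
  step 14: ref 1 -> HIT, frames=[2,4,5,1] (faults so far: 6)
  Optimal total faults: 6

Answer: 9 8 6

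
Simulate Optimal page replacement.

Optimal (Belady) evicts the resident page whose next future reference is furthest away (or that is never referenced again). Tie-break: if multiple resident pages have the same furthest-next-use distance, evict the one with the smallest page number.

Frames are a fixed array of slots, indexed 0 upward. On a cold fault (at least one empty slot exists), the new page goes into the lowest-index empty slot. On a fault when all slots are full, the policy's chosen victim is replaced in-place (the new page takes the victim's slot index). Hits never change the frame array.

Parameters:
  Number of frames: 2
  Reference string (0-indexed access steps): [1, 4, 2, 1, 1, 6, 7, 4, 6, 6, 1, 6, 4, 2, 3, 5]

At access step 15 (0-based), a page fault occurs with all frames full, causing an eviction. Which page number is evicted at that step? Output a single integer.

Answer: 3

Derivation:
Step 0: ref 1 -> FAULT, frames=[1,-]
Step 1: ref 4 -> FAULT, frames=[1,4]
Step 2: ref 2 -> FAULT, evict 4, frames=[1,2]
Step 3: ref 1 -> HIT, frames=[1,2]
Step 4: ref 1 -> HIT, frames=[1,2]
Step 5: ref 6 -> FAULT, evict 2, frames=[1,6]
Step 6: ref 7 -> FAULT, evict 1, frames=[7,6]
Step 7: ref 4 -> FAULT, evict 7, frames=[4,6]
Step 8: ref 6 -> HIT, frames=[4,6]
Step 9: ref 6 -> HIT, frames=[4,6]
Step 10: ref 1 -> FAULT, evict 4, frames=[1,6]
Step 11: ref 6 -> HIT, frames=[1,6]
Step 12: ref 4 -> FAULT, evict 1, frames=[4,6]
Step 13: ref 2 -> FAULT, evict 4, frames=[2,6]
Step 14: ref 3 -> FAULT, evict 2, frames=[3,6]
Step 15: ref 5 -> FAULT, evict 3, frames=[5,6]
At step 15: evicted page 3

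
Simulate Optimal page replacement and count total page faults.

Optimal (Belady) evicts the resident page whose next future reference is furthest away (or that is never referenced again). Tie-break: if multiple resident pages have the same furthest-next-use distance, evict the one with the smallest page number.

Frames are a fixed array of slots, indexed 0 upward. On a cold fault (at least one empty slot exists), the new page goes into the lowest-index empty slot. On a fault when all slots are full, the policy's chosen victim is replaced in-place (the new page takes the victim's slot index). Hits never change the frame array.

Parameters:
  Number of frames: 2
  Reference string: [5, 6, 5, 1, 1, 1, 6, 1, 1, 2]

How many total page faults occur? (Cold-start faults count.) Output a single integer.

Step 0: ref 5 → FAULT, frames=[5,-]
Step 1: ref 6 → FAULT, frames=[5,6]
Step 2: ref 5 → HIT, frames=[5,6]
Step 3: ref 1 → FAULT (evict 5), frames=[1,6]
Step 4: ref 1 → HIT, frames=[1,6]
Step 5: ref 1 → HIT, frames=[1,6]
Step 6: ref 6 → HIT, frames=[1,6]
Step 7: ref 1 → HIT, frames=[1,6]
Step 8: ref 1 → HIT, frames=[1,6]
Step 9: ref 2 → FAULT (evict 1), frames=[2,6]
Total faults: 4

Answer: 4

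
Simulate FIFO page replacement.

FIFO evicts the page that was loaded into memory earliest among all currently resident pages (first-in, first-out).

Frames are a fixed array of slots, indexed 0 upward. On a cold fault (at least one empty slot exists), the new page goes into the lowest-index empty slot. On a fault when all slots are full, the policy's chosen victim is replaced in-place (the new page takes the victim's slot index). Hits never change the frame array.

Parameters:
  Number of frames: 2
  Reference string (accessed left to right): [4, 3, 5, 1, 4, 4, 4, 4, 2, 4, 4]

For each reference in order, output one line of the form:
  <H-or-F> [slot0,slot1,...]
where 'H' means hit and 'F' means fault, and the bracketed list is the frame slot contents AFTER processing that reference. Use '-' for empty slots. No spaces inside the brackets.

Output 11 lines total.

F [4,-]
F [4,3]
F [5,3]
F [5,1]
F [4,1]
H [4,1]
H [4,1]
H [4,1]
F [4,2]
H [4,2]
H [4,2]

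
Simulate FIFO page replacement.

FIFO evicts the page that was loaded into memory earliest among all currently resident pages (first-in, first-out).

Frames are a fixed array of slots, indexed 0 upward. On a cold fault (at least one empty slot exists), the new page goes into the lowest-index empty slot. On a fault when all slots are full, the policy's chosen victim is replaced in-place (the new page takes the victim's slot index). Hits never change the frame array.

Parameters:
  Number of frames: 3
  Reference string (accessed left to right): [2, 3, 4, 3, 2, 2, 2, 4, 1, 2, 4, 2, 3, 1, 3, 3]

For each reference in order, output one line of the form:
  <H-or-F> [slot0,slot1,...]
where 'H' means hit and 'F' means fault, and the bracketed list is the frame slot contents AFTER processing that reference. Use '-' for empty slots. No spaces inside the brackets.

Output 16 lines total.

F [2,-,-]
F [2,3,-]
F [2,3,4]
H [2,3,4]
H [2,3,4]
H [2,3,4]
H [2,3,4]
H [2,3,4]
F [1,3,4]
F [1,2,4]
H [1,2,4]
H [1,2,4]
F [1,2,3]
H [1,2,3]
H [1,2,3]
H [1,2,3]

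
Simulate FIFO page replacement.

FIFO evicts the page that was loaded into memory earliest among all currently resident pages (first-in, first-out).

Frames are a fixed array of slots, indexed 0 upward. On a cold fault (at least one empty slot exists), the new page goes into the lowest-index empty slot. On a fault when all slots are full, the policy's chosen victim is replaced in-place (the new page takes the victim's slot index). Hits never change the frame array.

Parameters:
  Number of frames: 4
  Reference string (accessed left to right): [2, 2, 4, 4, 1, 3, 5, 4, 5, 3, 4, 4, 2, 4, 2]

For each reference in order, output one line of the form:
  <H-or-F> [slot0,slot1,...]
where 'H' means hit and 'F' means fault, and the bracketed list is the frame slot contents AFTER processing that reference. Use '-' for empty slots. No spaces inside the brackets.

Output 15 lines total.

F [2,-,-,-]
H [2,-,-,-]
F [2,4,-,-]
H [2,4,-,-]
F [2,4,1,-]
F [2,4,1,3]
F [5,4,1,3]
H [5,4,1,3]
H [5,4,1,3]
H [5,4,1,3]
H [5,4,1,3]
H [5,4,1,3]
F [5,2,1,3]
F [5,2,4,3]
H [5,2,4,3]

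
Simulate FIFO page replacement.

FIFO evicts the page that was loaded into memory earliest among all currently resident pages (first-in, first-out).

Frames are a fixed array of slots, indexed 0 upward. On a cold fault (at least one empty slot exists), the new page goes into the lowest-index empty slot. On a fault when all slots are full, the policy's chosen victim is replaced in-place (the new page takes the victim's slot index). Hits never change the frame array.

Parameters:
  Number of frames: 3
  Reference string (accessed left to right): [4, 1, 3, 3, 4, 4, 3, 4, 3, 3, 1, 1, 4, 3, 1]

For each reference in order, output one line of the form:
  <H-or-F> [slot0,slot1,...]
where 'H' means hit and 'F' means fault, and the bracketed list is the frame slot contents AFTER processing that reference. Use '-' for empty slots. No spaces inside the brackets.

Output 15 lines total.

F [4,-,-]
F [4,1,-]
F [4,1,3]
H [4,1,3]
H [4,1,3]
H [4,1,3]
H [4,1,3]
H [4,1,3]
H [4,1,3]
H [4,1,3]
H [4,1,3]
H [4,1,3]
H [4,1,3]
H [4,1,3]
H [4,1,3]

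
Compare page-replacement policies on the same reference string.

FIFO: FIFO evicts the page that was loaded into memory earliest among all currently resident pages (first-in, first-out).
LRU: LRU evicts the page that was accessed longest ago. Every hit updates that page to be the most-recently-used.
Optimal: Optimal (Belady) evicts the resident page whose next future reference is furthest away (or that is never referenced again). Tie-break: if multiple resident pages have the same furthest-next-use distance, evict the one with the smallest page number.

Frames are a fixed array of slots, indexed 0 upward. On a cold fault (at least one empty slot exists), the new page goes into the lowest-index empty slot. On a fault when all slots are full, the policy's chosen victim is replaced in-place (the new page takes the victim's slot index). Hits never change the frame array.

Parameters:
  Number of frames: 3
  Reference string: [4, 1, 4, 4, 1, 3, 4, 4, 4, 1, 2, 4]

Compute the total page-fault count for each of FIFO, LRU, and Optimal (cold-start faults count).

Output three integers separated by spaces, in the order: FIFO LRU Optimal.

--- FIFO ---
  step 0: ref 4 -> FAULT, frames=[4,-,-] (faults so far: 1)
  step 1: ref 1 -> FAULT, frames=[4,1,-] (faults so far: 2)
  step 2: ref 4 -> HIT, frames=[4,1,-] (faults so far: 2)
  step 3: ref 4 -> HIT, frames=[4,1,-] (faults so far: 2)
  step 4: ref 1 -> HIT, frames=[4,1,-] (faults so far: 2)
  step 5: ref 3 -> FAULT, frames=[4,1,3] (faults so far: 3)
  step 6: ref 4 -> HIT, frames=[4,1,3] (faults so far: 3)
  step 7: ref 4 -> HIT, frames=[4,1,3] (faults so far: 3)
  step 8: ref 4 -> HIT, frames=[4,1,3] (faults so far: 3)
  step 9: ref 1 -> HIT, frames=[4,1,3] (faults so far: 3)
  step 10: ref 2 -> FAULT, evict 4, frames=[2,1,3] (faults so far: 4)
  step 11: ref 4 -> FAULT, evict 1, frames=[2,4,3] (faults so far: 5)
  FIFO total faults: 5
--- LRU ---
  step 0: ref 4 -> FAULT, frames=[4,-,-] (faults so far: 1)
  step 1: ref 1 -> FAULT, frames=[4,1,-] (faults so far: 2)
  step 2: ref 4 -> HIT, frames=[4,1,-] (faults so far: 2)
  step 3: ref 4 -> HIT, frames=[4,1,-] (faults so far: 2)
  step 4: ref 1 -> HIT, frames=[4,1,-] (faults so far: 2)
  step 5: ref 3 -> FAULT, frames=[4,1,3] (faults so far: 3)
  step 6: ref 4 -> HIT, frames=[4,1,3] (faults so far: 3)
  step 7: ref 4 -> HIT, frames=[4,1,3] (faults so far: 3)
  step 8: ref 4 -> HIT, frames=[4,1,3] (faults so far: 3)
  step 9: ref 1 -> HIT, frames=[4,1,3] (faults so far: 3)
  step 10: ref 2 -> FAULT, evict 3, frames=[4,1,2] (faults so far: 4)
  step 11: ref 4 -> HIT, frames=[4,1,2] (faults so far: 4)
  LRU total faults: 4
--- Optimal ---
  step 0: ref 4 -> FAULT, frames=[4,-,-] (faults so far: 1)
  step 1: ref 1 -> FAULT, frames=[4,1,-] (faults so far: 2)
  step 2: ref 4 -> HIT, frames=[4,1,-] (faults so far: 2)
  step 3: ref 4 -> HIT, frames=[4,1,-] (faults so far: 2)
  step 4: ref 1 -> HIT, frames=[4,1,-] (faults so far: 2)
  step 5: ref 3 -> FAULT, frames=[4,1,3] (faults so far: 3)
  step 6: ref 4 -> HIT, frames=[4,1,3] (faults so far: 3)
  step 7: ref 4 -> HIT, frames=[4,1,3] (faults so far: 3)
  step 8: ref 4 -> HIT, frames=[4,1,3] (faults so far: 3)
  step 9: ref 1 -> HIT, frames=[4,1,3] (faults so far: 3)
  step 10: ref 2 -> FAULT, evict 1, frames=[4,2,3] (faults so far: 4)
  step 11: ref 4 -> HIT, frames=[4,2,3] (faults so far: 4)
  Optimal total faults: 4

Answer: 5 4 4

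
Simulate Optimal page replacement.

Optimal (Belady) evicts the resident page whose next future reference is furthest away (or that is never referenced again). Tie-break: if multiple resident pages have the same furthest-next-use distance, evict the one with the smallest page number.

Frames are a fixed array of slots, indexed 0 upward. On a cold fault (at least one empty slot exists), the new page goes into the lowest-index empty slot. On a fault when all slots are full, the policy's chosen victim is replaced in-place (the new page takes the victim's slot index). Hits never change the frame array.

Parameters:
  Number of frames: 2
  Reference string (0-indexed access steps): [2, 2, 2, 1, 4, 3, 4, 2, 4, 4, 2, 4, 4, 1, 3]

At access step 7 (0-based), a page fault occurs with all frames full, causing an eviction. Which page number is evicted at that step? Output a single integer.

Step 0: ref 2 -> FAULT, frames=[2,-]
Step 1: ref 2 -> HIT, frames=[2,-]
Step 2: ref 2 -> HIT, frames=[2,-]
Step 3: ref 1 -> FAULT, frames=[2,1]
Step 4: ref 4 -> FAULT, evict 1, frames=[2,4]
Step 5: ref 3 -> FAULT, evict 2, frames=[3,4]
Step 6: ref 4 -> HIT, frames=[3,4]
Step 7: ref 2 -> FAULT, evict 3, frames=[2,4]
At step 7: evicted page 3

Answer: 3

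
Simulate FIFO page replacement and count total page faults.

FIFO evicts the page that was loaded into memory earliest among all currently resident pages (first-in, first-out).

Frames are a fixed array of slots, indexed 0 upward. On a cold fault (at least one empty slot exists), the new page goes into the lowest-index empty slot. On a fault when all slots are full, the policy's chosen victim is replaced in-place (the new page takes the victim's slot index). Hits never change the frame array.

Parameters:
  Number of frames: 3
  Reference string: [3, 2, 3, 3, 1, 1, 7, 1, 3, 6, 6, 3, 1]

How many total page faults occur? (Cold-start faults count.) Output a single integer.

Step 0: ref 3 → FAULT, frames=[3,-,-]
Step 1: ref 2 → FAULT, frames=[3,2,-]
Step 2: ref 3 → HIT, frames=[3,2,-]
Step 3: ref 3 → HIT, frames=[3,2,-]
Step 4: ref 1 → FAULT, frames=[3,2,1]
Step 5: ref 1 → HIT, frames=[3,2,1]
Step 6: ref 7 → FAULT (evict 3), frames=[7,2,1]
Step 7: ref 1 → HIT, frames=[7,2,1]
Step 8: ref 3 → FAULT (evict 2), frames=[7,3,1]
Step 9: ref 6 → FAULT (evict 1), frames=[7,3,6]
Step 10: ref 6 → HIT, frames=[7,3,6]
Step 11: ref 3 → HIT, frames=[7,3,6]
Step 12: ref 1 → FAULT (evict 7), frames=[1,3,6]
Total faults: 7

Answer: 7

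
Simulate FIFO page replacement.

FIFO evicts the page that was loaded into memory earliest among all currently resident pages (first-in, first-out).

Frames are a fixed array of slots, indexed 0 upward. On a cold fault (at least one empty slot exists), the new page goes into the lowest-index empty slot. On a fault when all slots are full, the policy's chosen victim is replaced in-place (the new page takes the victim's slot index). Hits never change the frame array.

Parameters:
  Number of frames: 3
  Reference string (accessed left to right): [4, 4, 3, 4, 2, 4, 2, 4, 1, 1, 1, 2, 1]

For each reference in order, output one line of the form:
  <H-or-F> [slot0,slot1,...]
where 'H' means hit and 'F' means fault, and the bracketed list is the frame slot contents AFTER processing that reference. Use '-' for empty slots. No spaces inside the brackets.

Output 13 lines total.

F [4,-,-]
H [4,-,-]
F [4,3,-]
H [4,3,-]
F [4,3,2]
H [4,3,2]
H [4,3,2]
H [4,3,2]
F [1,3,2]
H [1,3,2]
H [1,3,2]
H [1,3,2]
H [1,3,2]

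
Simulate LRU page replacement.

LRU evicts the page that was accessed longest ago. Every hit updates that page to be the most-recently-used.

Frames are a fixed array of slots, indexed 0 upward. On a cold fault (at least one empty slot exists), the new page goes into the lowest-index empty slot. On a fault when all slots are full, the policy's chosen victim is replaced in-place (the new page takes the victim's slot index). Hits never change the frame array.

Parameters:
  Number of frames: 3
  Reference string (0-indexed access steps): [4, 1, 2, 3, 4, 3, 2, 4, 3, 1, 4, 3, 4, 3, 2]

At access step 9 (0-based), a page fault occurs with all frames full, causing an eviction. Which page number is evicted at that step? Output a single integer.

Answer: 2

Derivation:
Step 0: ref 4 -> FAULT, frames=[4,-,-]
Step 1: ref 1 -> FAULT, frames=[4,1,-]
Step 2: ref 2 -> FAULT, frames=[4,1,2]
Step 3: ref 3 -> FAULT, evict 4, frames=[3,1,2]
Step 4: ref 4 -> FAULT, evict 1, frames=[3,4,2]
Step 5: ref 3 -> HIT, frames=[3,4,2]
Step 6: ref 2 -> HIT, frames=[3,4,2]
Step 7: ref 4 -> HIT, frames=[3,4,2]
Step 8: ref 3 -> HIT, frames=[3,4,2]
Step 9: ref 1 -> FAULT, evict 2, frames=[3,4,1]
At step 9: evicted page 2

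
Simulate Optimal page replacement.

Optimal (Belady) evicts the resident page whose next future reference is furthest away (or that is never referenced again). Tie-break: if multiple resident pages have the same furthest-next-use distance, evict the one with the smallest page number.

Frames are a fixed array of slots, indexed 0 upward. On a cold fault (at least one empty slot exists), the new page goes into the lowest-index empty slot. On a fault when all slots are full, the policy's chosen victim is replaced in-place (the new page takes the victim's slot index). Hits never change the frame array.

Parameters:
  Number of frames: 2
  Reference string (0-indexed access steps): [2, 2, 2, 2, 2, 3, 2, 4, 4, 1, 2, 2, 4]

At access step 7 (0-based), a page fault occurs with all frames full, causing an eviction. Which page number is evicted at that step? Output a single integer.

Answer: 3

Derivation:
Step 0: ref 2 -> FAULT, frames=[2,-]
Step 1: ref 2 -> HIT, frames=[2,-]
Step 2: ref 2 -> HIT, frames=[2,-]
Step 3: ref 2 -> HIT, frames=[2,-]
Step 4: ref 2 -> HIT, frames=[2,-]
Step 5: ref 3 -> FAULT, frames=[2,3]
Step 6: ref 2 -> HIT, frames=[2,3]
Step 7: ref 4 -> FAULT, evict 3, frames=[2,4]
At step 7: evicted page 3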